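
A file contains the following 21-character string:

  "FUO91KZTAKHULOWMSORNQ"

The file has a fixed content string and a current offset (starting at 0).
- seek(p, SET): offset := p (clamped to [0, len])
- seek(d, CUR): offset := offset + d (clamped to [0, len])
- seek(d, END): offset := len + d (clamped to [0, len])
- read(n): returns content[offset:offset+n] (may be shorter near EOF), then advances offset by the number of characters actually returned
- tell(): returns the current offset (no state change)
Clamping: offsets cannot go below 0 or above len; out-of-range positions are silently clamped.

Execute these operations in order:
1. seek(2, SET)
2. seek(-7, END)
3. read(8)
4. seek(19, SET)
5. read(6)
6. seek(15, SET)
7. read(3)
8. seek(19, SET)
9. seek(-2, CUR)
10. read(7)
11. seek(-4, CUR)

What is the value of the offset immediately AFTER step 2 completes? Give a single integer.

Answer: 14

Derivation:
After 1 (seek(2, SET)): offset=2
After 2 (seek(-7, END)): offset=14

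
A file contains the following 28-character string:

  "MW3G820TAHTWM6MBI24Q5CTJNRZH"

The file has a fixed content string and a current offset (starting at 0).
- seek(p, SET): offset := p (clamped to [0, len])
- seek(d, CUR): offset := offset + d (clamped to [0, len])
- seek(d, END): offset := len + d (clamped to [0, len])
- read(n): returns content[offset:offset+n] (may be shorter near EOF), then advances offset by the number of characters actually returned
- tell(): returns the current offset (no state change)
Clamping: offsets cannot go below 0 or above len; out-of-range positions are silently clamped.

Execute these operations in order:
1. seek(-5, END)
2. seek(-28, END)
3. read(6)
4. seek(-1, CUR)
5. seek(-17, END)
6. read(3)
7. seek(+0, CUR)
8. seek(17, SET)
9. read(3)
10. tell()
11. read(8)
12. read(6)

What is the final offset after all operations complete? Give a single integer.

After 1 (seek(-5, END)): offset=23
After 2 (seek(-28, END)): offset=0
After 3 (read(6)): returned 'MW3G82', offset=6
After 4 (seek(-1, CUR)): offset=5
After 5 (seek(-17, END)): offset=11
After 6 (read(3)): returned 'WM6', offset=14
After 7 (seek(+0, CUR)): offset=14
After 8 (seek(17, SET)): offset=17
After 9 (read(3)): returned '24Q', offset=20
After 10 (tell()): offset=20
After 11 (read(8)): returned '5CTJNRZH', offset=28
After 12 (read(6)): returned '', offset=28

Answer: 28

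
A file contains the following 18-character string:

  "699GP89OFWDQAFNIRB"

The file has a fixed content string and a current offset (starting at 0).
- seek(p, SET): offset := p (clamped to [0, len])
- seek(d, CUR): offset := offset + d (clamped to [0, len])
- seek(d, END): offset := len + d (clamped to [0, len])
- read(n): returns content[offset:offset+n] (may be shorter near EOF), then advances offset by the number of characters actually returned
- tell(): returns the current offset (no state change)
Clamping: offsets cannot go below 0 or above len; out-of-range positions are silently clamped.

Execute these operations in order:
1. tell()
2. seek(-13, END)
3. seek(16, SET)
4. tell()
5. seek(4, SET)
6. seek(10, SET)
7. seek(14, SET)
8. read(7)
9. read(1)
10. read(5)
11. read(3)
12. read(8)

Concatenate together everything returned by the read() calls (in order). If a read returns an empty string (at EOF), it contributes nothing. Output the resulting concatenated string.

After 1 (tell()): offset=0
After 2 (seek(-13, END)): offset=5
After 3 (seek(16, SET)): offset=16
After 4 (tell()): offset=16
After 5 (seek(4, SET)): offset=4
After 6 (seek(10, SET)): offset=10
After 7 (seek(14, SET)): offset=14
After 8 (read(7)): returned 'NIRB', offset=18
After 9 (read(1)): returned '', offset=18
After 10 (read(5)): returned '', offset=18
After 11 (read(3)): returned '', offset=18
After 12 (read(8)): returned '', offset=18

Answer: NIRB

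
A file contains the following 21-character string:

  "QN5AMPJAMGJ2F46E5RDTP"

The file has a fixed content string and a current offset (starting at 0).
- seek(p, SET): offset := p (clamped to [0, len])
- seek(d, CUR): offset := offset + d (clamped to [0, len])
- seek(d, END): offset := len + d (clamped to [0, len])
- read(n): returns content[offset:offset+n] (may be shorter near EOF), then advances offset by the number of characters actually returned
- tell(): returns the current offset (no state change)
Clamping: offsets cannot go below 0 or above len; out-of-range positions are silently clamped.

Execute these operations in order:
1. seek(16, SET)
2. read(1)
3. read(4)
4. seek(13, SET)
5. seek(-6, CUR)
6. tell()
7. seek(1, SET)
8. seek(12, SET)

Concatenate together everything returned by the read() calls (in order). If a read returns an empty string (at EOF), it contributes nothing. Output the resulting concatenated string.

After 1 (seek(16, SET)): offset=16
After 2 (read(1)): returned '5', offset=17
After 3 (read(4)): returned 'RDTP', offset=21
After 4 (seek(13, SET)): offset=13
After 5 (seek(-6, CUR)): offset=7
After 6 (tell()): offset=7
After 7 (seek(1, SET)): offset=1
After 8 (seek(12, SET)): offset=12

Answer: 5RDTP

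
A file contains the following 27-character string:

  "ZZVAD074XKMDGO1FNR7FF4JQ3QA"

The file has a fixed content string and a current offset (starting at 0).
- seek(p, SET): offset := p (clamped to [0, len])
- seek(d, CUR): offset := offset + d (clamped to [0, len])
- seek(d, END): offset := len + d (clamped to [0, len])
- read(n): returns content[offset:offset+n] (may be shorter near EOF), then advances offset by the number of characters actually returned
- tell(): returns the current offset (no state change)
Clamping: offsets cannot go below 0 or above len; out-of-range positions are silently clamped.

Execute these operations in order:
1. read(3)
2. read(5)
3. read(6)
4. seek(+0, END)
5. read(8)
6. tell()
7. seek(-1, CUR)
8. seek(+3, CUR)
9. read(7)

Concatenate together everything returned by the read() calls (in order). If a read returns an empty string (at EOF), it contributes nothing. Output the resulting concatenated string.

After 1 (read(3)): returned 'ZZV', offset=3
After 2 (read(5)): returned 'AD074', offset=8
After 3 (read(6)): returned 'XKMDGO', offset=14
After 4 (seek(+0, END)): offset=27
After 5 (read(8)): returned '', offset=27
After 6 (tell()): offset=27
After 7 (seek(-1, CUR)): offset=26
After 8 (seek(+3, CUR)): offset=27
After 9 (read(7)): returned '', offset=27

Answer: ZZVAD074XKMDGO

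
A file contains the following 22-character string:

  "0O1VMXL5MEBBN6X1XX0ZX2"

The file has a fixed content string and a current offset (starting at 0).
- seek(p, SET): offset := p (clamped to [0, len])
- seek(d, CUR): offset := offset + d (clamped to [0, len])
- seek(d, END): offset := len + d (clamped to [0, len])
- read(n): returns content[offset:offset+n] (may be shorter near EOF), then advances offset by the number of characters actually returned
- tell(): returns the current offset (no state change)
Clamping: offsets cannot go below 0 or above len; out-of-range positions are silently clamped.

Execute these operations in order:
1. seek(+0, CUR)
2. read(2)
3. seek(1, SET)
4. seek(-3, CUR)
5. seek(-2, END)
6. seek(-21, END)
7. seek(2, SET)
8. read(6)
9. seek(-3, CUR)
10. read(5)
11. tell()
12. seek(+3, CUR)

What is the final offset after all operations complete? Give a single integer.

Answer: 13

Derivation:
After 1 (seek(+0, CUR)): offset=0
After 2 (read(2)): returned '0O', offset=2
After 3 (seek(1, SET)): offset=1
After 4 (seek(-3, CUR)): offset=0
After 5 (seek(-2, END)): offset=20
After 6 (seek(-21, END)): offset=1
After 7 (seek(2, SET)): offset=2
After 8 (read(6)): returned '1VMXL5', offset=8
After 9 (seek(-3, CUR)): offset=5
After 10 (read(5)): returned 'XL5ME', offset=10
After 11 (tell()): offset=10
After 12 (seek(+3, CUR)): offset=13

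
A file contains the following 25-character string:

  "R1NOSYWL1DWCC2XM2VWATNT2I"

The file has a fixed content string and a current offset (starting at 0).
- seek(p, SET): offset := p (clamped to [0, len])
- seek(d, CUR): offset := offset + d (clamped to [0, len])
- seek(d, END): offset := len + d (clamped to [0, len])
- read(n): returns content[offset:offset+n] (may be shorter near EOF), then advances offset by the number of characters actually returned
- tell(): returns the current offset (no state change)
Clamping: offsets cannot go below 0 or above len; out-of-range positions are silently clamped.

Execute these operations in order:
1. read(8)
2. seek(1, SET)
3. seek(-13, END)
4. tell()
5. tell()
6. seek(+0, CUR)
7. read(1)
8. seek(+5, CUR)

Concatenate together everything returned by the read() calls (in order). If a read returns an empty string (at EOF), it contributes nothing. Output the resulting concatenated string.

After 1 (read(8)): returned 'R1NOSYWL', offset=8
After 2 (seek(1, SET)): offset=1
After 3 (seek(-13, END)): offset=12
After 4 (tell()): offset=12
After 5 (tell()): offset=12
After 6 (seek(+0, CUR)): offset=12
After 7 (read(1)): returned 'C', offset=13
After 8 (seek(+5, CUR)): offset=18

Answer: R1NOSYWLC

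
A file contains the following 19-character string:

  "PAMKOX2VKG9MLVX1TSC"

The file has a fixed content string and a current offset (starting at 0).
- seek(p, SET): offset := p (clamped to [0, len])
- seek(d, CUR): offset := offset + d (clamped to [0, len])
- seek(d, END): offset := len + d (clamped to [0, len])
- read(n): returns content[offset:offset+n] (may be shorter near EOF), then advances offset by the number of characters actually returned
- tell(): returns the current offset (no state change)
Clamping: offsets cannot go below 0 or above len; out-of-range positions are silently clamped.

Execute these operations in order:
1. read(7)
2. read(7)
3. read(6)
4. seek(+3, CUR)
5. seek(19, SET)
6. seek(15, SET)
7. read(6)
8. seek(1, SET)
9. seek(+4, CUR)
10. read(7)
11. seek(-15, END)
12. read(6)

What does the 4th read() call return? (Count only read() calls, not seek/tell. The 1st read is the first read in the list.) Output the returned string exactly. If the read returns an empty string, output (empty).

Answer: 1TSC

Derivation:
After 1 (read(7)): returned 'PAMKOX2', offset=7
After 2 (read(7)): returned 'VKG9MLV', offset=14
After 3 (read(6)): returned 'X1TSC', offset=19
After 4 (seek(+3, CUR)): offset=19
After 5 (seek(19, SET)): offset=19
After 6 (seek(15, SET)): offset=15
After 7 (read(6)): returned '1TSC', offset=19
After 8 (seek(1, SET)): offset=1
After 9 (seek(+4, CUR)): offset=5
After 10 (read(7)): returned 'X2VKG9M', offset=12
After 11 (seek(-15, END)): offset=4
After 12 (read(6)): returned 'OX2VKG', offset=10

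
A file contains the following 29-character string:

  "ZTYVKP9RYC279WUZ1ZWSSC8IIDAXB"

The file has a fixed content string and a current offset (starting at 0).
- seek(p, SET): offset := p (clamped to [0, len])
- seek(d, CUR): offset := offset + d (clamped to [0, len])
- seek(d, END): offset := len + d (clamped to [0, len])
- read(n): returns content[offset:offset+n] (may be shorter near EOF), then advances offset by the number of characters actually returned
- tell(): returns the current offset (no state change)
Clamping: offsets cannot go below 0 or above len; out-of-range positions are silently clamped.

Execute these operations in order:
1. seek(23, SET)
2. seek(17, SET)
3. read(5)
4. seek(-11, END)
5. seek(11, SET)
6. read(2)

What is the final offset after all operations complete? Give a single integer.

After 1 (seek(23, SET)): offset=23
After 2 (seek(17, SET)): offset=17
After 3 (read(5)): returned 'ZWSSC', offset=22
After 4 (seek(-11, END)): offset=18
After 5 (seek(11, SET)): offset=11
After 6 (read(2)): returned '79', offset=13

Answer: 13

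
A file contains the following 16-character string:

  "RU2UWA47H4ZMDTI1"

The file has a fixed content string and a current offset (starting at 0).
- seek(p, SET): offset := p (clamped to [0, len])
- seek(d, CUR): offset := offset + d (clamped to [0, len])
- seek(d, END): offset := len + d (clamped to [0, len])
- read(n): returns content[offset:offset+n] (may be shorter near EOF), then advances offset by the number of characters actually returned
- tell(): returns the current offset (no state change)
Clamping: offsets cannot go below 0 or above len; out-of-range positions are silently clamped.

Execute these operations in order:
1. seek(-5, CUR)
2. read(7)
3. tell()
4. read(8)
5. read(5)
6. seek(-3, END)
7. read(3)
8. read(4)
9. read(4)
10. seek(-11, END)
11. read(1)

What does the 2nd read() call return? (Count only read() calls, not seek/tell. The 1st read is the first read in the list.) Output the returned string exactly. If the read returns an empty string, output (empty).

After 1 (seek(-5, CUR)): offset=0
After 2 (read(7)): returned 'RU2UWA4', offset=7
After 3 (tell()): offset=7
After 4 (read(8)): returned '7H4ZMDTI', offset=15
After 5 (read(5)): returned '1', offset=16
After 6 (seek(-3, END)): offset=13
After 7 (read(3)): returned 'TI1', offset=16
After 8 (read(4)): returned '', offset=16
After 9 (read(4)): returned '', offset=16
After 10 (seek(-11, END)): offset=5
After 11 (read(1)): returned 'A', offset=6

Answer: 7H4ZMDTI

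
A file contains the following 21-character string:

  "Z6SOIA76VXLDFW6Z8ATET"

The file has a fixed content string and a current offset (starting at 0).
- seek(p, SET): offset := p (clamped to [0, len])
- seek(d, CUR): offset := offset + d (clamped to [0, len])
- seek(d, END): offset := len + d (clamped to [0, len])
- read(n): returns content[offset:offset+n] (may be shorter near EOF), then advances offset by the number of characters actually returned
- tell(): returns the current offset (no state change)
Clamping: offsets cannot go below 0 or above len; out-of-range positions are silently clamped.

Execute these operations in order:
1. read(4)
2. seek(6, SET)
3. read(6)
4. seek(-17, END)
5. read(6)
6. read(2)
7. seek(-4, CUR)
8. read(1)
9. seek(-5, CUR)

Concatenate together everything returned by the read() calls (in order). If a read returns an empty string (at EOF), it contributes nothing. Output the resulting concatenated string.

Answer: Z6SO76VXLDIA76VXLDV

Derivation:
After 1 (read(4)): returned 'Z6SO', offset=4
After 2 (seek(6, SET)): offset=6
After 3 (read(6)): returned '76VXLD', offset=12
After 4 (seek(-17, END)): offset=4
After 5 (read(6)): returned 'IA76VX', offset=10
After 6 (read(2)): returned 'LD', offset=12
After 7 (seek(-4, CUR)): offset=8
After 8 (read(1)): returned 'V', offset=9
After 9 (seek(-5, CUR)): offset=4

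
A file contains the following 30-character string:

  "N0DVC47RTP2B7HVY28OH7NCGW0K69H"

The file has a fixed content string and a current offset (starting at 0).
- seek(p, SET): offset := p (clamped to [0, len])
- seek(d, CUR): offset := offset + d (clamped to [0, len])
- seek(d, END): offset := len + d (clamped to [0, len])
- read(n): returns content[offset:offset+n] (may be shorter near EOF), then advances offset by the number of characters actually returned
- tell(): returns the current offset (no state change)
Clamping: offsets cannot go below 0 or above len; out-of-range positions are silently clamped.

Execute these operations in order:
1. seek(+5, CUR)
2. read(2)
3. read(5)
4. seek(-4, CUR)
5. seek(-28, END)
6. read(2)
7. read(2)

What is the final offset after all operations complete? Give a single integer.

Answer: 6

Derivation:
After 1 (seek(+5, CUR)): offset=5
After 2 (read(2)): returned '47', offset=7
After 3 (read(5)): returned 'RTP2B', offset=12
After 4 (seek(-4, CUR)): offset=8
After 5 (seek(-28, END)): offset=2
After 6 (read(2)): returned 'DV', offset=4
After 7 (read(2)): returned 'C4', offset=6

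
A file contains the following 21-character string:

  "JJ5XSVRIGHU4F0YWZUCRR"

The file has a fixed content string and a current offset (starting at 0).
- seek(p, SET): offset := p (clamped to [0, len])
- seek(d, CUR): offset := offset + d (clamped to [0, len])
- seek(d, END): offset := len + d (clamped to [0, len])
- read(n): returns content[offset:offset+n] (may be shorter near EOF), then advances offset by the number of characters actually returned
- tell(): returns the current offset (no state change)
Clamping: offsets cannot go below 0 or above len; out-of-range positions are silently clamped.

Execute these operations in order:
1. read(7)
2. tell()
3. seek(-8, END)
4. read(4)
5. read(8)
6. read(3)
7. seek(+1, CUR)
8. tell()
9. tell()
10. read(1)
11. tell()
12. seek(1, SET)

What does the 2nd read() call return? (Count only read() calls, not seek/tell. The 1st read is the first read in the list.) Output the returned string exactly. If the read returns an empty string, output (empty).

After 1 (read(7)): returned 'JJ5XSVR', offset=7
After 2 (tell()): offset=7
After 3 (seek(-8, END)): offset=13
After 4 (read(4)): returned '0YWZ', offset=17
After 5 (read(8)): returned 'UCRR', offset=21
After 6 (read(3)): returned '', offset=21
After 7 (seek(+1, CUR)): offset=21
After 8 (tell()): offset=21
After 9 (tell()): offset=21
After 10 (read(1)): returned '', offset=21
After 11 (tell()): offset=21
After 12 (seek(1, SET)): offset=1

Answer: 0YWZ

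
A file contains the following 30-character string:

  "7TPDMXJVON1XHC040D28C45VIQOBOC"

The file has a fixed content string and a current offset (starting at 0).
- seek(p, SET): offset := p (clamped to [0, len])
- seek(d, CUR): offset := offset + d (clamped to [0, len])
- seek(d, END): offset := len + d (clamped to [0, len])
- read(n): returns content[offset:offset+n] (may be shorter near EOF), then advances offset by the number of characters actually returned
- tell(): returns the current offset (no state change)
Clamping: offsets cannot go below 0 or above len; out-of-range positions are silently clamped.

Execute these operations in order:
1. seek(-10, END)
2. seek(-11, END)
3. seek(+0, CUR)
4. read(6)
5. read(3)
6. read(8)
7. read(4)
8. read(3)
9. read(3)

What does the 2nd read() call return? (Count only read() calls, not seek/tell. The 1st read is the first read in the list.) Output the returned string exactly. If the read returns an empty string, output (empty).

After 1 (seek(-10, END)): offset=20
After 2 (seek(-11, END)): offset=19
After 3 (seek(+0, CUR)): offset=19
After 4 (read(6)): returned '8C45VI', offset=25
After 5 (read(3)): returned 'QOB', offset=28
After 6 (read(8)): returned 'OC', offset=30
After 7 (read(4)): returned '', offset=30
After 8 (read(3)): returned '', offset=30
After 9 (read(3)): returned '', offset=30

Answer: QOB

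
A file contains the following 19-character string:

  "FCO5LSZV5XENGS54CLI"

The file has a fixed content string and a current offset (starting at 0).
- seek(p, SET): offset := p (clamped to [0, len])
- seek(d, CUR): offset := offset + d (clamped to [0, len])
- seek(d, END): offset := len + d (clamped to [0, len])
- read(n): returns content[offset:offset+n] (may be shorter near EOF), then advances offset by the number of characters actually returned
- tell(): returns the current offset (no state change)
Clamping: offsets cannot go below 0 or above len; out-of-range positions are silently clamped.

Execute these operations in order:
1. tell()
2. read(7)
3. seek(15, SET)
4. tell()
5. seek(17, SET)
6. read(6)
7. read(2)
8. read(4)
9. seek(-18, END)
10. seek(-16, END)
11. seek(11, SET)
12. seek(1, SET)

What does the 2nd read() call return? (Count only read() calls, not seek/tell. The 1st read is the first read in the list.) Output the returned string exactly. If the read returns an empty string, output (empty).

After 1 (tell()): offset=0
After 2 (read(7)): returned 'FCO5LSZ', offset=7
After 3 (seek(15, SET)): offset=15
After 4 (tell()): offset=15
After 5 (seek(17, SET)): offset=17
After 6 (read(6)): returned 'LI', offset=19
After 7 (read(2)): returned '', offset=19
After 8 (read(4)): returned '', offset=19
After 9 (seek(-18, END)): offset=1
After 10 (seek(-16, END)): offset=3
After 11 (seek(11, SET)): offset=11
After 12 (seek(1, SET)): offset=1

Answer: LI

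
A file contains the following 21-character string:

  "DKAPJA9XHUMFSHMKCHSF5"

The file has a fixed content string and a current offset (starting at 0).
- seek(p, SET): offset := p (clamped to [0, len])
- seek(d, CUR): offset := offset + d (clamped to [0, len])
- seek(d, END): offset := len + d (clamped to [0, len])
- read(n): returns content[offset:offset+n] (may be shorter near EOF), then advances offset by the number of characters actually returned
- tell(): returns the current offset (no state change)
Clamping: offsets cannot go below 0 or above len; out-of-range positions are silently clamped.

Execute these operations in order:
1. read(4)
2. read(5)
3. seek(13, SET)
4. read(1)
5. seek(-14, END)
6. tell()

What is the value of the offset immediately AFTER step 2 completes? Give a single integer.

Answer: 9

Derivation:
After 1 (read(4)): returned 'DKAP', offset=4
After 2 (read(5)): returned 'JA9XH', offset=9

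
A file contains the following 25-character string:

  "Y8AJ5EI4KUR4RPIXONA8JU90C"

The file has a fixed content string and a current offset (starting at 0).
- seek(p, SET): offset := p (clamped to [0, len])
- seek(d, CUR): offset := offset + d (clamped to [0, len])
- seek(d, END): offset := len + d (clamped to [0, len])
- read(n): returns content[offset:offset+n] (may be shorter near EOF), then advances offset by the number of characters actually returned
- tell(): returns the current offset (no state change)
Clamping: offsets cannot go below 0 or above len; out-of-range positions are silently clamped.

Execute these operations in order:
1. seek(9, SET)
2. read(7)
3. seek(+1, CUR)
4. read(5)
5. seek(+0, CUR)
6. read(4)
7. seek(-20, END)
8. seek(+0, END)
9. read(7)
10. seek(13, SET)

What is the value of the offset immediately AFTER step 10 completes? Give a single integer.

Answer: 13

Derivation:
After 1 (seek(9, SET)): offset=9
After 2 (read(7)): returned 'UR4RPIX', offset=16
After 3 (seek(+1, CUR)): offset=17
After 4 (read(5)): returned 'NA8JU', offset=22
After 5 (seek(+0, CUR)): offset=22
After 6 (read(4)): returned '90C', offset=25
After 7 (seek(-20, END)): offset=5
After 8 (seek(+0, END)): offset=25
After 9 (read(7)): returned '', offset=25
After 10 (seek(13, SET)): offset=13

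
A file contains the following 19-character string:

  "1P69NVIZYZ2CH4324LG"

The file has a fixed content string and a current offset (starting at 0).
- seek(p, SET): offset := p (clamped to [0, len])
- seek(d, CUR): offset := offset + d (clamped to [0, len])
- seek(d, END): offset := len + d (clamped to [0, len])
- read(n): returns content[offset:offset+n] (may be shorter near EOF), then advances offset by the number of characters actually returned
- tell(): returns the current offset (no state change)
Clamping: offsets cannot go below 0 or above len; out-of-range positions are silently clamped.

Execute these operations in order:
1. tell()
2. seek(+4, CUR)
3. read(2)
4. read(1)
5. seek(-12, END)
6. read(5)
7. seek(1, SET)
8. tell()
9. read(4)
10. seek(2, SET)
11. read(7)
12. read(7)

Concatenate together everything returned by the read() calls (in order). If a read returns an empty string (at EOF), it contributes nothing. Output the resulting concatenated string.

Answer: NVIZYZ2CP69N69NVIZYZ2CH432

Derivation:
After 1 (tell()): offset=0
After 2 (seek(+4, CUR)): offset=4
After 3 (read(2)): returned 'NV', offset=6
After 4 (read(1)): returned 'I', offset=7
After 5 (seek(-12, END)): offset=7
After 6 (read(5)): returned 'ZYZ2C', offset=12
After 7 (seek(1, SET)): offset=1
After 8 (tell()): offset=1
After 9 (read(4)): returned 'P69N', offset=5
After 10 (seek(2, SET)): offset=2
After 11 (read(7)): returned '69NVIZY', offset=9
After 12 (read(7)): returned 'Z2CH432', offset=16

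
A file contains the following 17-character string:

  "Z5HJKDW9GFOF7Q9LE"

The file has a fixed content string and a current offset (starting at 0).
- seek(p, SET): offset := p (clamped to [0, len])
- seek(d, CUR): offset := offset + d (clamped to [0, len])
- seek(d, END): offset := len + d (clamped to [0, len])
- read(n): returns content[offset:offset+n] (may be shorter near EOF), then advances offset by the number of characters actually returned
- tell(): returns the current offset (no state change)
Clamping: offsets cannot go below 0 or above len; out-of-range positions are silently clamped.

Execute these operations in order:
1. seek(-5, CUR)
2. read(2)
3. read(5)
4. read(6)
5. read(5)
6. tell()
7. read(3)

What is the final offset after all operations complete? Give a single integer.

Answer: 17

Derivation:
After 1 (seek(-5, CUR)): offset=0
After 2 (read(2)): returned 'Z5', offset=2
After 3 (read(5)): returned 'HJKDW', offset=7
After 4 (read(6)): returned '9GFOF7', offset=13
After 5 (read(5)): returned 'Q9LE', offset=17
After 6 (tell()): offset=17
After 7 (read(3)): returned '', offset=17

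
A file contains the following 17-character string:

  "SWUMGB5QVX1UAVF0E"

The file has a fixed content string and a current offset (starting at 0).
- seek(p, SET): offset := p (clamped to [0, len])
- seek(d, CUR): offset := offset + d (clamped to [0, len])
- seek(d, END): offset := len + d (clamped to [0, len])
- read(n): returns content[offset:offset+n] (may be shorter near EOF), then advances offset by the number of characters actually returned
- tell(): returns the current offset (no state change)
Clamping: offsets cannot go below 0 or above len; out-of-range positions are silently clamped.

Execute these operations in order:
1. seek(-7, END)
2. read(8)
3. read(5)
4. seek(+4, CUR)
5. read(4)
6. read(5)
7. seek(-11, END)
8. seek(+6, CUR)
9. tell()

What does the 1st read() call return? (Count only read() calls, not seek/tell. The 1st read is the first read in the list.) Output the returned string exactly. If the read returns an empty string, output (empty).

After 1 (seek(-7, END)): offset=10
After 2 (read(8)): returned '1UAVF0E', offset=17
After 3 (read(5)): returned '', offset=17
After 4 (seek(+4, CUR)): offset=17
After 5 (read(4)): returned '', offset=17
After 6 (read(5)): returned '', offset=17
After 7 (seek(-11, END)): offset=6
After 8 (seek(+6, CUR)): offset=12
After 9 (tell()): offset=12

Answer: 1UAVF0E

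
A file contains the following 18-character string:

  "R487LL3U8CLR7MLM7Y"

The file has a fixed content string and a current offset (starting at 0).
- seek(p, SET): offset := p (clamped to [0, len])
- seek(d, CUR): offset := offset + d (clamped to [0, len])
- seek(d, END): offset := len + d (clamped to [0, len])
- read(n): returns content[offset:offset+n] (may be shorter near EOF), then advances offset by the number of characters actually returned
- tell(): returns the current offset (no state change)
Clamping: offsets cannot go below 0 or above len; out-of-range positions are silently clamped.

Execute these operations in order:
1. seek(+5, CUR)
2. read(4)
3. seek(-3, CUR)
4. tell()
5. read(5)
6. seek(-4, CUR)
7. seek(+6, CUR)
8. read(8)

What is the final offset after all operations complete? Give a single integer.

Answer: 18

Derivation:
After 1 (seek(+5, CUR)): offset=5
After 2 (read(4)): returned 'L3U8', offset=9
After 3 (seek(-3, CUR)): offset=6
After 4 (tell()): offset=6
After 5 (read(5)): returned '3U8CL', offset=11
After 6 (seek(-4, CUR)): offset=7
After 7 (seek(+6, CUR)): offset=13
After 8 (read(8)): returned 'MLM7Y', offset=18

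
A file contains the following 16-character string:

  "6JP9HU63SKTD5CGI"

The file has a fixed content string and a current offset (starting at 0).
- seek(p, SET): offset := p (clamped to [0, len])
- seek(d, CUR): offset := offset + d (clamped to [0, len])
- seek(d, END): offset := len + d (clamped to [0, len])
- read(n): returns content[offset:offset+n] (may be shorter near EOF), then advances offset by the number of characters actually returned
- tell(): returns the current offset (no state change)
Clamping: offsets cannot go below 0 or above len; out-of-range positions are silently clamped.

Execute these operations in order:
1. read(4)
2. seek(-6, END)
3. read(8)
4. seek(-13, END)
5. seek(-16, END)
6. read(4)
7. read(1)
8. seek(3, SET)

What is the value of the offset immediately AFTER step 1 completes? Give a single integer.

Answer: 4

Derivation:
After 1 (read(4)): returned '6JP9', offset=4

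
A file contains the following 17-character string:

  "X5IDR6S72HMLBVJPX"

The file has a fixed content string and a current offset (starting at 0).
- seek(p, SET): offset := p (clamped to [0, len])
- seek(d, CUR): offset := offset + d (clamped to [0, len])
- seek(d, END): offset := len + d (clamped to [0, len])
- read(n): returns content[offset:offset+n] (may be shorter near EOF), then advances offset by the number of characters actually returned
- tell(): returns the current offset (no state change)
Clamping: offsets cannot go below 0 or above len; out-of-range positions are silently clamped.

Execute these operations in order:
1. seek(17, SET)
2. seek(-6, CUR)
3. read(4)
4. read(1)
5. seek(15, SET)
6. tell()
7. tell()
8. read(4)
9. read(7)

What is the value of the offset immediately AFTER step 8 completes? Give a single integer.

After 1 (seek(17, SET)): offset=17
After 2 (seek(-6, CUR)): offset=11
After 3 (read(4)): returned 'LBVJ', offset=15
After 4 (read(1)): returned 'P', offset=16
After 5 (seek(15, SET)): offset=15
After 6 (tell()): offset=15
After 7 (tell()): offset=15
After 8 (read(4)): returned 'PX', offset=17

Answer: 17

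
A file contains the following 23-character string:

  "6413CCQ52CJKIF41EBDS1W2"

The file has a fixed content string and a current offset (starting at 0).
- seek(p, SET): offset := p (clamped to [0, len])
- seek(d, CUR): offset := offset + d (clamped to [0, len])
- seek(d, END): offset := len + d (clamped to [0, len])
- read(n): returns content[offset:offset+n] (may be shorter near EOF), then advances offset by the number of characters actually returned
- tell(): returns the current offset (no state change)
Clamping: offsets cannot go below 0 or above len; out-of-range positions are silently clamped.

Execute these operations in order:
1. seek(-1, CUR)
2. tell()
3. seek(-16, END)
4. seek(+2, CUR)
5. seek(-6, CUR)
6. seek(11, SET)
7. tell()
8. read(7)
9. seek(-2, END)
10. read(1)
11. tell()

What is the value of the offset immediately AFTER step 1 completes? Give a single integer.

After 1 (seek(-1, CUR)): offset=0

Answer: 0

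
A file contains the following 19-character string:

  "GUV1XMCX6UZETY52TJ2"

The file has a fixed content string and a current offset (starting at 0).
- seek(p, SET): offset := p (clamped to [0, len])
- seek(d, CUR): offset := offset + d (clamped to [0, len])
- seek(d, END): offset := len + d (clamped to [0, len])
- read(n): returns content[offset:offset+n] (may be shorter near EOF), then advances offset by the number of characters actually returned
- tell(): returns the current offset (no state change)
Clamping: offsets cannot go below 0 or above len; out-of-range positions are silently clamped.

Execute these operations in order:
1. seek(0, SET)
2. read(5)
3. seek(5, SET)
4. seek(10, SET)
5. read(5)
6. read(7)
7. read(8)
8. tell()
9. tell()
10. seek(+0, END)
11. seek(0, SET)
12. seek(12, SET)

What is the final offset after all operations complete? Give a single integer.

Answer: 12

Derivation:
After 1 (seek(0, SET)): offset=0
After 2 (read(5)): returned 'GUV1X', offset=5
After 3 (seek(5, SET)): offset=5
After 4 (seek(10, SET)): offset=10
After 5 (read(5)): returned 'ZETY5', offset=15
After 6 (read(7)): returned '2TJ2', offset=19
After 7 (read(8)): returned '', offset=19
After 8 (tell()): offset=19
After 9 (tell()): offset=19
After 10 (seek(+0, END)): offset=19
After 11 (seek(0, SET)): offset=0
After 12 (seek(12, SET)): offset=12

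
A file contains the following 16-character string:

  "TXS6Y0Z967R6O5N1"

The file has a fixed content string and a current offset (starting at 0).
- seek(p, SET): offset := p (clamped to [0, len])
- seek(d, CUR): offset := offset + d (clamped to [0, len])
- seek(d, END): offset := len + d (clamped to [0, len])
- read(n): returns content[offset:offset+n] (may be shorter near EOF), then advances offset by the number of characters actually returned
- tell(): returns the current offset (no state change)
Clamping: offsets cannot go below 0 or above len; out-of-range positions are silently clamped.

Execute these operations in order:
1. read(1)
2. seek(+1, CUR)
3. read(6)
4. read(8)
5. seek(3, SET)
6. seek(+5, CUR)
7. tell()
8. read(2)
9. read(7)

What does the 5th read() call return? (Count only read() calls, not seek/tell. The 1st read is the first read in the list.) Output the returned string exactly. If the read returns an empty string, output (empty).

Answer: R6O5N1

Derivation:
After 1 (read(1)): returned 'T', offset=1
After 2 (seek(+1, CUR)): offset=2
After 3 (read(6)): returned 'S6Y0Z9', offset=8
After 4 (read(8)): returned '67R6O5N1', offset=16
After 5 (seek(3, SET)): offset=3
After 6 (seek(+5, CUR)): offset=8
After 7 (tell()): offset=8
After 8 (read(2)): returned '67', offset=10
After 9 (read(7)): returned 'R6O5N1', offset=16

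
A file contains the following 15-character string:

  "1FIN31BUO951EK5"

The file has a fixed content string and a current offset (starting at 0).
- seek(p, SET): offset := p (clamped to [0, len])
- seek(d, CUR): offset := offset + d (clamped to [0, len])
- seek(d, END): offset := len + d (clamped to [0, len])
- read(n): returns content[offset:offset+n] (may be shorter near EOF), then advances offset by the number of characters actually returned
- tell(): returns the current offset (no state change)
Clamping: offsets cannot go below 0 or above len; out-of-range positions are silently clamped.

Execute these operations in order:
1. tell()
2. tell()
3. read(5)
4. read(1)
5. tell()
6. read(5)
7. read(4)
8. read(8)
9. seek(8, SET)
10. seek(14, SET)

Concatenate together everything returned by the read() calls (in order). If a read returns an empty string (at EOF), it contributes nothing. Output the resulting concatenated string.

Answer: 1FIN31BUO951EK5

Derivation:
After 1 (tell()): offset=0
After 2 (tell()): offset=0
After 3 (read(5)): returned '1FIN3', offset=5
After 4 (read(1)): returned '1', offset=6
After 5 (tell()): offset=6
After 6 (read(5)): returned 'BUO95', offset=11
After 7 (read(4)): returned '1EK5', offset=15
After 8 (read(8)): returned '', offset=15
After 9 (seek(8, SET)): offset=8
After 10 (seek(14, SET)): offset=14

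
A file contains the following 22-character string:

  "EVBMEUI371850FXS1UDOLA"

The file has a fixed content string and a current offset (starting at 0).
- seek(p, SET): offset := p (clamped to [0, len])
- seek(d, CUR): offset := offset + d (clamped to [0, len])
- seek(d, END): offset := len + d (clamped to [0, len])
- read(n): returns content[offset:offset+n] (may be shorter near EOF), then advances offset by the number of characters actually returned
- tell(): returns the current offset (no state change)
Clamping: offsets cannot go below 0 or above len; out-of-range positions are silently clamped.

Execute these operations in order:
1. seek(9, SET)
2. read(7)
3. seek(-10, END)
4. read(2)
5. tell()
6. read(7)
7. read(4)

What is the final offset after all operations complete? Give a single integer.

Answer: 22

Derivation:
After 1 (seek(9, SET)): offset=9
After 2 (read(7)): returned '1850FXS', offset=16
After 3 (seek(-10, END)): offset=12
After 4 (read(2)): returned '0F', offset=14
After 5 (tell()): offset=14
After 6 (read(7)): returned 'XS1UDOL', offset=21
After 7 (read(4)): returned 'A', offset=22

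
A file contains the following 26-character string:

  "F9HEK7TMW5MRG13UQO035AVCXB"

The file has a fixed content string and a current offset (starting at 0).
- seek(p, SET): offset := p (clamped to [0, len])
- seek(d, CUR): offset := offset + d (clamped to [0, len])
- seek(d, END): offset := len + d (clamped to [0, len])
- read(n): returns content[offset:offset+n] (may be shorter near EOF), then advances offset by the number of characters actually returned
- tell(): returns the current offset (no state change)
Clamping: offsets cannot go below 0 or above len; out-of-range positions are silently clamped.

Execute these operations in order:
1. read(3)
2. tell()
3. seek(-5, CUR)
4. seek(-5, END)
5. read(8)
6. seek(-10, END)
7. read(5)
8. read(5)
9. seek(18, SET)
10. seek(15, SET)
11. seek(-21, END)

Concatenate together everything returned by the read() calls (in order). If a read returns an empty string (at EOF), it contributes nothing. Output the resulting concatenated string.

After 1 (read(3)): returned 'F9H', offset=3
After 2 (tell()): offset=3
After 3 (seek(-5, CUR)): offset=0
After 4 (seek(-5, END)): offset=21
After 5 (read(8)): returned 'AVCXB', offset=26
After 6 (seek(-10, END)): offset=16
After 7 (read(5)): returned 'QO035', offset=21
After 8 (read(5)): returned 'AVCXB', offset=26
After 9 (seek(18, SET)): offset=18
After 10 (seek(15, SET)): offset=15
After 11 (seek(-21, END)): offset=5

Answer: F9HAVCXBQO035AVCXB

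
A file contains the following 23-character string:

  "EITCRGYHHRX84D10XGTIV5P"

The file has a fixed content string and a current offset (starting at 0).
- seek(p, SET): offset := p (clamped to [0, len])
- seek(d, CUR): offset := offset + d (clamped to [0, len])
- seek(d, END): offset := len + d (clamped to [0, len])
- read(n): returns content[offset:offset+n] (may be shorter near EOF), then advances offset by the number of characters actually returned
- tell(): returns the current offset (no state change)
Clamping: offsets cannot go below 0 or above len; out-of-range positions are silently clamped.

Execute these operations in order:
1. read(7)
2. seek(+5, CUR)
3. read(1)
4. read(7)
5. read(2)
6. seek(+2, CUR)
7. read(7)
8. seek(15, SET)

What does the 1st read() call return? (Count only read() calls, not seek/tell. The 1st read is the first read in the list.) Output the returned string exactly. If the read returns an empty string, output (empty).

After 1 (read(7)): returned 'EITCRGY', offset=7
After 2 (seek(+5, CUR)): offset=12
After 3 (read(1)): returned '4', offset=13
After 4 (read(7)): returned 'D10XGTI', offset=20
After 5 (read(2)): returned 'V5', offset=22
After 6 (seek(+2, CUR)): offset=23
After 7 (read(7)): returned '', offset=23
After 8 (seek(15, SET)): offset=15

Answer: EITCRGY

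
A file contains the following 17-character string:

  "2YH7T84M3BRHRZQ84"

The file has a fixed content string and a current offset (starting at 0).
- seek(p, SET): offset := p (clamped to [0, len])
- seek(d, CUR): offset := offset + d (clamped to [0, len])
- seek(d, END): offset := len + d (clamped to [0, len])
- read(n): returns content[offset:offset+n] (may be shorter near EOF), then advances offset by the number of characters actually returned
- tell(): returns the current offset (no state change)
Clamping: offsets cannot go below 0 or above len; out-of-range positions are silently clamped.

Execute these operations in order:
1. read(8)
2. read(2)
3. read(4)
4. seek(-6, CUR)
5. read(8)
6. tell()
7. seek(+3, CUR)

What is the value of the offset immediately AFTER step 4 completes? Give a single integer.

Answer: 8

Derivation:
After 1 (read(8)): returned '2YH7T84M', offset=8
After 2 (read(2)): returned '3B', offset=10
After 3 (read(4)): returned 'RHRZ', offset=14
After 4 (seek(-6, CUR)): offset=8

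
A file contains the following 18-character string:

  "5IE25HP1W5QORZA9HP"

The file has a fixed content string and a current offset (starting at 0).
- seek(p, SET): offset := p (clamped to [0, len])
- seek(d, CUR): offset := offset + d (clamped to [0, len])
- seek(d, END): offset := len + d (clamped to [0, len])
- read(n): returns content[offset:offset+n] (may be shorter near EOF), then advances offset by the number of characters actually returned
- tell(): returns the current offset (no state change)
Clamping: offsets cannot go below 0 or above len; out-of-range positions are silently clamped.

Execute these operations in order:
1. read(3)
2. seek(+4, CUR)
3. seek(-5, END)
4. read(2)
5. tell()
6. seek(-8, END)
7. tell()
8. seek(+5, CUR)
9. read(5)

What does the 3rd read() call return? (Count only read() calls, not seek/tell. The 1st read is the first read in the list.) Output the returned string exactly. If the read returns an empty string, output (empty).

Answer: 9HP

Derivation:
After 1 (read(3)): returned '5IE', offset=3
After 2 (seek(+4, CUR)): offset=7
After 3 (seek(-5, END)): offset=13
After 4 (read(2)): returned 'ZA', offset=15
After 5 (tell()): offset=15
After 6 (seek(-8, END)): offset=10
After 7 (tell()): offset=10
After 8 (seek(+5, CUR)): offset=15
After 9 (read(5)): returned '9HP', offset=18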